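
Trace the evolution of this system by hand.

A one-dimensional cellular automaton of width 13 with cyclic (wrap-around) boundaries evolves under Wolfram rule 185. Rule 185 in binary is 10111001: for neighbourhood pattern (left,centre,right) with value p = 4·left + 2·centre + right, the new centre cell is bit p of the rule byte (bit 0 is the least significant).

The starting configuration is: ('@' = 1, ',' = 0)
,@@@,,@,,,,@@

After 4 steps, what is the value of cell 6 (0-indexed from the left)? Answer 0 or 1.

1

step 0: ,@@@,,@,,,,@@
step 1: @@@,@,,@@@,@,
step 2: @@,@,@,@@,@,@
step 3: @,@,@,@@,@,@@
step 4: ,@,@,@@,@,@@@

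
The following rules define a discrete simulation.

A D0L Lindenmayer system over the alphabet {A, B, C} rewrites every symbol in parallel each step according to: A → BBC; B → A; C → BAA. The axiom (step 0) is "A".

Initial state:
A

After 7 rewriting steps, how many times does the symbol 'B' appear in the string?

step 0: A
step 1: BBC
step 2: AABAA
step 3: BBCBBCABBCBBC
step 4: AABAAAABAABBCAABAAAABAA
step 5: BBCBBCABBCBBCBBCBBCABBCBBCAABAABBCBBCABBCBBCBBCBBCABBCBBC
step 6: AABAAAABAABBCAABAAAABAAAABAAAABAABBCAABAAAABAABBCBBCABBCBBCAABAAAABAABBCAABAAAABAAAABAAAABAABBCAABAAAABAA
step 7: BBCBBCABBCBBCBBCBBCABBCBBCAABAABBCBBCABBCBBCBBCBBCABBCBBCB…CBBCBBCABBCBBCBBCBBCABBCBBCAABAABBCBBCABBCBBCBBCBBCABBCBBC  (len 251)

138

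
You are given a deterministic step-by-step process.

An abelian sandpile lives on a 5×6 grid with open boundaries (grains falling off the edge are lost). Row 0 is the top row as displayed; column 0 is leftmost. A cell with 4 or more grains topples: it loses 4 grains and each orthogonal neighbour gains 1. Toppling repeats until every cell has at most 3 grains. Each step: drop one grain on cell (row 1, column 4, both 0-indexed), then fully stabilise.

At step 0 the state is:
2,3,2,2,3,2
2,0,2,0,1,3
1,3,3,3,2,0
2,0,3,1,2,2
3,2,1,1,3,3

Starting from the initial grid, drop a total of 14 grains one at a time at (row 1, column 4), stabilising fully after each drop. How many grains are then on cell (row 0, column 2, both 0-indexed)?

1

step 0: 2,3,2,2,3,2
2,0,2,0,1,3
1,3,3,3,2,0
2,0,3,1,2,2
3,2,1,1,3,3
step 1: 2,3,2,2,3,2
2,0,2,0,2,3
1,3,3,3,2,0
2,0,3,1,2,2
3,2,1,1,3,3
step 2: 2,3,2,2,3,2
2,0,2,0,3,3
1,3,3,3,2,0
2,0,3,1,2,2
3,2,1,1,3,3
step 3: 2,3,2,3,1,0
2,0,2,1,2,1
1,3,3,3,3,1
2,0,3,1,2,2
3,2,1,1,3,3
step 4: 2,3,2,3,1,0
2,0,2,1,3,1
1,3,3,3,3,1
2,0,3,1,2,2
3,2,1,1,3,3
step 5: 2,3,2,3,2,0
2,1,3,3,1,2
2,0,2,1,1,2
2,2,0,3,3,2
3,2,2,1,3,3
step 6: 2,3,2,3,2,0
2,1,3,3,2,2
2,0,2,1,1,2
2,2,0,3,3,2
3,2,2,1,3,3
step 7: 2,3,2,3,2,0
2,1,3,3,3,2
2,0,2,1,1,2
2,2,0,3,3,2
3,2,2,1,3,3
step 8: 3,0,1,2,0,1
2,3,1,2,2,3
2,0,3,2,2,2
2,2,0,3,3,2
3,2,2,1,3,3
step 9: 3,0,1,2,0,1
2,3,1,2,3,3
2,0,3,2,2,2
2,2,0,3,3,2
3,2,2,1,3,3
step 10: 3,0,1,2,1,2
2,3,1,3,1,0
2,0,3,2,3,3
2,2,0,3,3,2
3,2,2,1,3,3
step 11: 3,0,1,2,1,2
2,3,1,3,2,0
2,0,3,2,3,3
2,2,0,3,3,2
3,2,2,1,3,3
step 12: 3,0,1,2,1,2
2,3,1,3,3,0
2,0,3,2,3,3
2,2,0,3,3,2
3,2,2,1,3,3
step 13: 3,0,1,3,2,2
2,3,3,1,2,2
2,1,0,2,3,1
2,2,2,1,3,1
3,2,2,3,1,1
step 14: 3,0,1,3,2,2
2,3,3,1,3,2
2,1,0,2,3,1
2,2,2,1,3,1
3,2,2,3,1,1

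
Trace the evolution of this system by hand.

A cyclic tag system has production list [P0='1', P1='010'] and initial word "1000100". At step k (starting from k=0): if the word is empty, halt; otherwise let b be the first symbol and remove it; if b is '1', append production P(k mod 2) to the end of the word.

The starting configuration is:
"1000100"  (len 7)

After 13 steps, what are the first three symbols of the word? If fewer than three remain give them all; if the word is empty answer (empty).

k=0  "1000100"  (len 7)
k=1  "0001001"  (len 7)
k=2  "001001"  (len 6)
k=3  "01001"  (len 5)
k=4  "1001"  (len 4)
k=5  "0011"  (len 4)
k=6  "011"  (len 3)
k=7  "11"  (len 2)
k=8  "1010"  (len 4)
k=9  "0101"  (len 4)
k=10  "101"  (len 3)
k=11  "011"  (len 3)
k=12  "11"  (len 2)
k=13  "11"  (len 2)

11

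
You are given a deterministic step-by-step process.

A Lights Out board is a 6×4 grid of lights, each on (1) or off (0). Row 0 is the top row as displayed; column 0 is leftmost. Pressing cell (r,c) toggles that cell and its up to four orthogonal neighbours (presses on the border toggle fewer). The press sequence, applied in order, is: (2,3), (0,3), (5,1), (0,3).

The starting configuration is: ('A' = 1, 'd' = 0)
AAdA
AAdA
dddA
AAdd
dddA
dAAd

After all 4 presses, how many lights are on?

0) AAdA
AAdA
dddA
AAdd
dddA
dAAd
1) AAdA
AAdd
ddAd
AAdA
dddA
dAAd
2) AAAd
AAdA
ddAd
AAdA
dddA
dAAd
3) AAAd
AAdA
ddAd
AAdA
dAdA
Addd
4) AAdA
AAdd
ddAd
AAdA
dAdA
Addd

12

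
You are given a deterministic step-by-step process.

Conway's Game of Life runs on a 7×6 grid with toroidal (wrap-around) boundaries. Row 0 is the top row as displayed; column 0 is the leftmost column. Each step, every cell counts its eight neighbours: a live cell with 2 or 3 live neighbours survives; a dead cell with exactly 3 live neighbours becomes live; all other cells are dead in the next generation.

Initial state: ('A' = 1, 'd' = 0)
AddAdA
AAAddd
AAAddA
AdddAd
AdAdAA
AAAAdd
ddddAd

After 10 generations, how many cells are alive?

6

[0] AddAdA
AAAddd
AAAddA
AdddAd
AdAdAA
AAAAdd
ddddAd
[1] AdAAAA
dddAAd
ddAAdd
ddAdAd
ddAdAd
AdAddd
ddddAd
[2] ddAddd
dAdddd
ddAddd
dAAdAd
ddAddA
dAdddA
AdAdAd
[3] ddAAdd
dAAddd
ddAAdd
dAAddd
ddAAAA
dAAAAA
AdAAdA
[4] AdddAd
dAdddd
dddAdd
dAdddd
dddddA
dddddd
AddddA
[5] AAdddd
dddddd
ddAddd
dddddd
dddddd
AddddA
AddddA
[6] AAdddA
dAdddd
dddddd
dddddd
dddddd
AddddA
dddddd
[7] AAdddd
dAdddd
dddddd
dddddd
dddddd
dddddd
dAdddd
[8] AAAddd
AAdddd
dddddd
dddddd
dddddd
dddddd
AAdddd
[9] ddAddA
AdAddd
dddddd
dddddd
dddddd
dddddd
AdAddd
[10] AdAAdA
dAdddd
dddddd
dddddd
dddddd
dddddd
dAdddd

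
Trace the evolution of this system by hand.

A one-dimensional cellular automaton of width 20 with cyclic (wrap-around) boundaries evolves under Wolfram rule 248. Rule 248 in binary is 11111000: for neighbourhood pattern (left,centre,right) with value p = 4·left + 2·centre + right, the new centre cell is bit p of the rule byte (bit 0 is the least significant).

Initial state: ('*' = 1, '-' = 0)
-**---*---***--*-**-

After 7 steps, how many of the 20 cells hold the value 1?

20

step 0: -**---*---***--*-**-
step 1: -***---*--****--****
step 2: *****---*-*****-****
step 3: ******---***********
step 4: *******--***********
step 5: ********-***********
step 6: ********************
step 7: ********************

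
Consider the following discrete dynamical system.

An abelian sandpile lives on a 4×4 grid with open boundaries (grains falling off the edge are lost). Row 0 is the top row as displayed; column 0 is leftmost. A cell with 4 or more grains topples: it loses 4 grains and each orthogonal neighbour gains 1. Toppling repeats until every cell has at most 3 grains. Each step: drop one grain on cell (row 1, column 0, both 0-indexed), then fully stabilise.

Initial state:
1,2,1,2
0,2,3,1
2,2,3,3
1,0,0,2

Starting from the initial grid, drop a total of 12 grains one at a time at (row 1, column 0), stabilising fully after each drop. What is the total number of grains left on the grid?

28

t=0: 1,2,1,2
0,2,3,1
2,2,3,3
1,0,0,2
t=1: 1,2,1,2
1,2,3,1
2,2,3,3
1,0,0,2
t=2: 1,2,1,2
2,2,3,1
2,2,3,3
1,0,0,2
t=3: 1,2,1,2
3,2,3,1
2,2,3,3
1,0,0,2
t=4: 2,2,1,2
0,3,3,1
3,2,3,3
1,0,0,2
t=5: 2,2,1,2
1,3,3,1
3,2,3,3
1,0,0,2
t=6: 2,2,1,2
2,3,3,1
3,2,3,3
1,0,0,2
t=7: 2,2,1,2
3,3,3,1
3,2,3,3
1,0,0,2
t=8: 3,3,2,2
2,2,1,3
1,1,2,0
2,1,1,3
t=9: 3,3,2,2
3,2,1,3
1,1,2,0
2,1,1,3
t=10: 1,1,3,2
2,0,2,3
2,2,2,0
2,1,1,3
t=11: 1,1,3,2
3,0,2,3
2,2,2,0
2,1,1,3
t=12: 2,1,3,2
0,1,2,3
3,2,2,0
2,1,1,3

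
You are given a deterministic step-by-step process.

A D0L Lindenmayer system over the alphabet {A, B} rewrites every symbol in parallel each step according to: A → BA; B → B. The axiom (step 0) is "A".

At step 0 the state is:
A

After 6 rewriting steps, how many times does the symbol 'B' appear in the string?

6

0) A
1) BA
2) BBA
3) BBBA
4) BBBBA
5) BBBBBA
6) BBBBBBA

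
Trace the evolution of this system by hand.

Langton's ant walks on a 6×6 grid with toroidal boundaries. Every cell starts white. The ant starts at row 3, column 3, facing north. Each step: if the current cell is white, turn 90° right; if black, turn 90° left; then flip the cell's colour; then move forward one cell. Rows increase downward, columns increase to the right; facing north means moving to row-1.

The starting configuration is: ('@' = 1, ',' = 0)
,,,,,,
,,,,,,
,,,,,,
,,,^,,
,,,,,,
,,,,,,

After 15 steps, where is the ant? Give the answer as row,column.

step 0: ,,,,,,
,,,,,,
,,,,,,
,,,^,,
,,,,,,
,,,,,,
step 1: ,,,,,,
,,,,,,
,,,,,,
,,,@>,
,,,,,,
,,,,,,
step 2: ,,,,,,
,,,,,,
,,,,,,
,,,@@,
,,,,v,
,,,,,,
step 3: ,,,,,,
,,,,,,
,,,,,,
,,,@@,
,,,<@,
,,,,,,
step 4: ,,,,,,
,,,,,,
,,,,,,
,,,^@,
,,,@@,
,,,,,,
step 5: ,,,,,,
,,,,,,
,,,,,,
,,<,@,
,,,@@,
,,,,,,
step 6: ,,,,,,
,,,,,,
,,^,,,
,,@,@,
,,,@@,
,,,,,,
step 7: ,,,,,,
,,,,,,
,,@>,,
,,@,@,
,,,@@,
,,,,,,
step 8: ,,,,,,
,,,,,,
,,@@,,
,,@v@,
,,,@@,
,,,,,,
step 9: ,,,,,,
,,,,,,
,,@@,,
,,<@@,
,,,@@,
,,,,,,
step 10: ,,,,,,
,,,,,,
,,@@,,
,,,@@,
,,v@@,
,,,,,,
step 11: ,,,,,,
,,,,,,
,,@@,,
,,,@@,
,<@@@,
,,,,,,
step 12: ,,,,,,
,,,,,,
,,@@,,
,^,@@,
,@@@@,
,,,,,,
step 13: ,,,,,,
,,,,,,
,,@@,,
,@>@@,
,@@@@,
,,,,,,
step 14: ,,,,,,
,,,,,,
,,@@,,
,@@@@,
,@v@@,
,,,,,,
step 15: ,,,,,,
,,,,,,
,,@@,,
,@@@@,
,@,>@,
,,,,,,

4,3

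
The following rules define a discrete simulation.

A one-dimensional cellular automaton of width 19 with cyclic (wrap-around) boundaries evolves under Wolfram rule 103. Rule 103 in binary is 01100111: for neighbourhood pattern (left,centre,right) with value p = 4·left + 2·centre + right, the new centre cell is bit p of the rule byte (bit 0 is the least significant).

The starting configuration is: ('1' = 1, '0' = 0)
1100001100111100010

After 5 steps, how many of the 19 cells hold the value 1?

10

t=0: 1100001100111100010
t=1: 0101110101000101111
t=2: 1110011111011110001
t=3: 0010100001100010110
t=4: 1111101110101111010
t=5: 0000110011110001111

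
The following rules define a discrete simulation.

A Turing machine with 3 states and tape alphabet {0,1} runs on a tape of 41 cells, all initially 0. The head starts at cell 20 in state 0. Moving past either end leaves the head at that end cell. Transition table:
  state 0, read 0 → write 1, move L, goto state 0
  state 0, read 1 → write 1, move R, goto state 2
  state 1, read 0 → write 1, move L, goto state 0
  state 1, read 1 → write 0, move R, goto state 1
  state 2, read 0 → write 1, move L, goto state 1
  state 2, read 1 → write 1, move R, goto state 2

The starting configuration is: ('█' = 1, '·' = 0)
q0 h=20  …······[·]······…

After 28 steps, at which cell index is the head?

0) q0 h=20  …······[·]······…
1) q0 h=19  …······[·]█·····…
2) q0 h=18  …······[·]██····…
3) q0 h=17  …······[·]███···…
4) q0 h=16  …······[·]████··…
5) q0 h=15  …······[·]█████·…
6) q0 h=14  …······[·]██████…
7) q0 h=13  …······[·]██████…
8) q0 h=12  …······[·]██████…
9) q0 h=11  …······[·]██████…
10) q0 h=10  …······[·]██████…
11) q0 h= 9  …······[·]██████…
12) q0 h= 8  …······[·]██████…
13) q0 h= 7  …······[·]██████…
14) q0 h= 6  |······[·]██████…
15) q0 h= 5  |·····[·]██████…
16) q0 h= 4  |····[·]██████…
17) q0 h= 3  |···[·]██████…
18) q0 h= 2  |··[·]██████…
19) q0 h= 1  |·[·]██████…
20) q0 h= 0  |[·]██████…
21) q0 h= 0  |[█]██████…
22) q2 h= 1  |█[█]██████…
23) q2 h= 2  |██[█]██████…
24) q2 h= 3  |███[█]██████…
25) q2 h= 4  |████[█]██████…
26) q2 h= 5  |█████[█]██████…
27) q2 h= 6  |██████[█]██████…
28) q2 h= 7  …██████[█]██████…

7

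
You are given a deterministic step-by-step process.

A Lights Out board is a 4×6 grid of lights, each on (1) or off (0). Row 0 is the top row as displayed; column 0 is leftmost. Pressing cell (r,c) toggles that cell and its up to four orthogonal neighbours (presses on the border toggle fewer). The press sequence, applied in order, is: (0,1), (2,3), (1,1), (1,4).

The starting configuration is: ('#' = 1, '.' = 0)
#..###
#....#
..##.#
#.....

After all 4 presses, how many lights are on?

9

0) #..###
#....#
..##.#
#.....
1) .#####
##...#
..##.#
#.....
2) .#####
##.#.#
....##
#..#..
3) ..####
..##.#
.#..##
#..#..
4) ..##.#
..#.#.
.#...#
#..#..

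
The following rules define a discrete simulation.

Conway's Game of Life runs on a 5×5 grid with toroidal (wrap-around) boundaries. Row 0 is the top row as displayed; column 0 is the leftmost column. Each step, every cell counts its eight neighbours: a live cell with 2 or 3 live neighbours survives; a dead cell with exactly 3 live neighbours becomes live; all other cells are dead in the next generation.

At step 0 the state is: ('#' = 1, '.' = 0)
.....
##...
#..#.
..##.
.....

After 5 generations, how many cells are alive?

k=0  .....
##...
#..#.
..##.
.....
k=1  .....
##..#
#..#.
..###
.....
k=2  #....
##..#
.....
..###
...#.
k=3  ##...
##..#
.##..
..###
..##.
k=4  ...#.
....#
.....
....#
#....
k=5  ....#
.....
.....
.....
....#

2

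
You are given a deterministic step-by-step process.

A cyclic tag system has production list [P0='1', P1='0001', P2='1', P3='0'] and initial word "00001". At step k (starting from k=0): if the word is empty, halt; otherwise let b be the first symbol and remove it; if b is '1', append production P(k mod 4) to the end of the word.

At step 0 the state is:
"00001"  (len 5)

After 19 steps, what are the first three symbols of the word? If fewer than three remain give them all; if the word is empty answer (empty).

001

step 0: "00001"  (len 5)
step 1: "0001"  (len 4)
step 2: "001"  (len 3)
step 3: "01"  (len 2)
step 4: "1"  (len 1)
step 5: "1"  (len 1)
step 6: "0001"  (len 4)
step 7: "001"  (len 3)
step 8: "01"  (len 2)
step 9: "1"  (len 1)
step 10: "0001"  (len 4)
step 11: "001"  (len 3)
step 12: "01"  (len 2)
step 13: "1"  (len 1)
step 14: "0001"  (len 4)
step 15: "001"  (len 3)
step 16: "01"  (len 2)
step 17: "1"  (len 1)
step 18: "0001"  (len 4)
step 19: "001"  (len 3)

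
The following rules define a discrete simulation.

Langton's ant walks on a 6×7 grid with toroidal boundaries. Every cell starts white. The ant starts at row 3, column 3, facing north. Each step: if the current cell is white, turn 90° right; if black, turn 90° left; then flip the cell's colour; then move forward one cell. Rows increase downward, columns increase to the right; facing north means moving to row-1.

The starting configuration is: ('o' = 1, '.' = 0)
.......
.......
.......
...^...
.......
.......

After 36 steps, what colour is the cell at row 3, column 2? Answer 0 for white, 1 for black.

step 0: .......
.......
.......
...^...
.......
.......
step 1: .......
.......
.......
...o>..
.......
.......
step 2: .......
.......
.......
...oo..
....v..
.......
step 3: .......
.......
.......
...oo..
...<o..
.......
step 4: .......
.......
.......
...^o..
...oo..
.......
step 5: .......
.......
.......
..<.o..
...oo..
.......
step 6: .......
.......
..^....
..o.o..
...oo..
.......
step 7: .......
.......
..o>...
..o.o..
...oo..
.......
step 8: .......
.......
..oo...
..ovo..
...oo..
.......
step 9: .......
.......
..oo...
..<oo..
...oo..
.......
step 10: .......
.......
..oo...
...oo..
..voo..
.......
step 11: .......
.......
..oo...
...oo..
.<ooo..
.......
step 12: .......
.......
..oo...
.^.oo..
.oooo..
.......
step 13: .......
.......
..oo...
.o>oo..
.oooo..
.......
step 14: .......
.......
..oo...
.oooo..
.ovoo..
.......
step 15: .......
.......
..oo...
.oooo..
.o.>o..
.......
step 16: .......
.......
..oo...
.oo^o..
.o..o..
.......
step 17: .......
.......
..oo...
.o<.o..
.o..o..
.......
step 18: .......
.......
..oo...
.o..o..
.ov.o..
.......
step 19: .......
.......
..oo...
.o..o..
.<o.o..
.......
step 20: .......
.......
..oo...
.o..o..
..o.o..
.v.....
step 21: .......
.......
..oo...
.o..o..
..o.o..
<o.....
step 22: .......
.......
..oo...
.o..o..
^.o.o..
oo.....
step 23: .......
.......
..oo...
.o..o..
o>o.o..
oo.....
step 24: .......
.......
..oo...
.o..o..
ooo.o..
ov.....
step 25: .......
.......
..oo...
.o..o..
ooo.o..
o.>....
step 26: ..v....
.......
..oo...
.o..o..
ooo.o..
o.o....
step 27: .<o....
.......
..oo...
.o..o..
ooo.o..
o.o....
step 28: .oo....
.......
..oo...
.o..o..
ooo.o..
o^o....
step 29: .oo....
.......
..oo...
.o..o..
ooo.o..
oo>....
step 30: .oo....
.......
..oo...
.o..o..
oo^.o..
oo.....
step 31: .oo....
.......
..oo...
.o..o..
o<..o..
oo.....
step 32: .oo....
.......
..oo...
.o..o..
o...o..
ov.....
step 33: .oo....
.......
..oo...
.o..o..
o...o..
o.>....
step 34: .ov....
.......
..oo...
.o..o..
o...o..
o.o....
step 35: .o.>...
.......
..oo...
.o..o..
o...o..
o.o....
step 36: .o.o...
...v...
..oo...
.o..o..
o...o..
o.o....

0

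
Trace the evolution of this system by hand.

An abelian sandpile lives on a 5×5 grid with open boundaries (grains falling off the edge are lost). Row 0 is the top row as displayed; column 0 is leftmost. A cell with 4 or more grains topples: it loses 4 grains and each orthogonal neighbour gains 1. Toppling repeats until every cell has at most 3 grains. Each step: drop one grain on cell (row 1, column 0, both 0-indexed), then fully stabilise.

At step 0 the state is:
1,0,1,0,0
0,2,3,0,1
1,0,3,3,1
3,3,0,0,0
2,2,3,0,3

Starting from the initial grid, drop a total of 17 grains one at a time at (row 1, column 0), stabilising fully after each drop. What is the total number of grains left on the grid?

[0] 1,0,1,0,0
0,2,3,0,1
1,0,3,3,1
3,3,0,0,0
2,2,3,0,3
[1] 1,0,1,0,0
1,2,3,0,1
1,0,3,3,1
3,3,0,0,0
2,2,3,0,3
[2] 1,0,1,0,0
2,2,3,0,1
1,0,3,3,1
3,3,0,0,0
2,2,3,0,3
[3] 1,0,1,0,0
3,2,3,0,1
1,0,3,3,1
3,3,0,0,0
2,2,3,0,3
[4] 2,0,1,0,0
0,3,3,0,1
2,0,3,3,1
3,3,0,0,0
2,2,3,0,3
[5] 2,0,1,0,0
1,3,3,0,1
2,0,3,3,1
3,3,0,0,0
2,2,3,0,3
[6] 2,0,1,0,0
2,3,3,0,1
2,0,3,3,1
3,3,0,0,0
2,2,3,0,3
[7] 2,0,1,0,0
3,3,3,0,1
2,0,3,3,1
3,3,0,0,0
2,2,3,0,3
[8] 3,1,2,0,0
1,1,1,2,1
3,2,1,0,2
3,3,1,1,0
2,2,3,0,3
[9] 3,1,2,0,0
2,1,1,2,1
3,2,1,0,2
3,3,1,1,0
2,2,3,0,3
[10] 3,1,2,0,0
3,1,1,2,1
3,2,1,0,2
3,3,1,1,0
2,2,3,0,3
[11] 0,2,2,0,0
2,3,1,2,1
2,0,2,0,2
1,1,2,1,0
3,3,3,0,3
[12] 0,2,2,0,0
3,3,1,2,1
2,0,2,0,2
1,1,2,1,0
3,3,3,0,3
[13] 1,3,2,0,0
1,0,2,2,1
3,1,2,0,2
1,1,2,1,0
3,3,3,0,3
[14] 1,3,2,0,0
2,0,2,2,1
3,1,2,0,2
1,1,2,1,0
3,3,3,0,3
[15] 1,3,2,0,0
3,0,2,2,1
3,1,2,0,2
1,1,2,1,0
3,3,3,0,3
[16] 2,3,2,0,0
1,1,2,2,1
0,2,2,0,2
2,1,2,1,0
3,3,3,0,3
[17] 2,3,2,0,0
2,1,2,2,1
0,2,2,0,2
2,1,2,1,0
3,3,3,0,3

39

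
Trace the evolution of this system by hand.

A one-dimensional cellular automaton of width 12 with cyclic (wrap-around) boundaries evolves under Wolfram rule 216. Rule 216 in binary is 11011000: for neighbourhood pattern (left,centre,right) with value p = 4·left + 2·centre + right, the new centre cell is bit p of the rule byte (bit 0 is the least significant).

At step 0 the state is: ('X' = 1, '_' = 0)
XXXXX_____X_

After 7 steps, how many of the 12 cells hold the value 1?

11

gen 0: XXXXX_____X_
gen 1: XXXXXX______
gen 2: XXXXXXX_____
gen 3: XXXXXXXX____
gen 4: XXXXXXXXX___
gen 5: XXXXXXXXXX__
gen 6: XXXXXXXXXXX_
gen 7: XXXXXXXXXXX_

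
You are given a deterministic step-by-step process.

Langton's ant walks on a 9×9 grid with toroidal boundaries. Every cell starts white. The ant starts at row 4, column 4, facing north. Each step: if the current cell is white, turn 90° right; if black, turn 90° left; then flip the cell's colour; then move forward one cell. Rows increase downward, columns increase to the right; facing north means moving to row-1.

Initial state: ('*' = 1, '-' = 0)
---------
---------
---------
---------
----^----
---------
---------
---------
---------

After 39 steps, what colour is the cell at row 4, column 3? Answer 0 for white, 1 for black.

0

gen 0: ---------
---------
---------
---------
----^----
---------
---------
---------
---------
gen 1: ---------
---------
---------
---------
----*>---
---------
---------
---------
---------
gen 2: ---------
---------
---------
---------
----**---
-----v---
---------
---------
---------
gen 3: ---------
---------
---------
---------
----**---
----<*---
---------
---------
---------
gen 4: ---------
---------
---------
---------
----^*---
----**---
---------
---------
---------
gen 5: ---------
---------
---------
---------
---<-*---
----**---
---------
---------
---------
gen 6: ---------
---------
---------
---^-----
---*-*---
----**---
---------
---------
---------
gen 7: ---------
---------
---------
---*>----
---*-*---
----**---
---------
---------
---------
gen 8: ---------
---------
---------
---**----
---*v*---
----**---
---------
---------
---------
gen 9: ---------
---------
---------
---**----
---<**---
----**---
---------
---------
---------
gen 10: ---------
---------
---------
---**----
----**---
---v**---
---------
---------
---------
gen 11: ---------
---------
---------
---**----
----**---
--<***---
---------
---------
---------
gen 12: ---------
---------
---------
---**----
--^-**---
--****---
---------
---------
---------
gen 13: ---------
---------
---------
---**----
--*>**---
--****---
---------
---------
---------
gen 14: ---------
---------
---------
---**----
--****---
--*v**---
---------
---------
---------
gen 15: ---------
---------
---------
---**----
--****---
--*->*---
---------
---------
---------
gen 16: ---------
---------
---------
---**----
--**^*---
--*--*---
---------
---------
---------
gen 17: ---------
---------
---------
---**----
--*<-*---
--*--*---
---------
---------
---------
gen 18: ---------
---------
---------
---**----
--*--*---
--*v-*---
---------
---------
---------
gen 19: ---------
---------
---------
---**----
--*--*---
--<*-*---
---------
---------
---------
gen 20: ---------
---------
---------
---**----
--*--*---
---*-*---
--v------
---------
---------
gen 21: ---------
---------
---------
---**----
--*--*---
---*-*---
-<*------
---------
---------
gen 22: ---------
---------
---------
---**----
--*--*---
-^-*-*---
-**------
---------
---------
gen 23: ---------
---------
---------
---**----
--*--*---
-*>*-*---
-**------
---------
---------
gen 24: ---------
---------
---------
---**----
--*--*---
-***-*---
-*v------
---------
---------
gen 25: ---------
---------
---------
---**----
--*--*---
-***-*---
-*->-----
---------
---------
gen 26: ---------
---------
---------
---**----
--*--*---
-***-*---
-*-*-----
---v-----
---------
gen 27: ---------
---------
---------
---**----
--*--*---
-***-*---
-*-*-----
--<*-----
---------
gen 28: ---------
---------
---------
---**----
--*--*---
-***-*---
-*^*-----
--**-----
---------
gen 29: ---------
---------
---------
---**----
--*--*---
-***-*---
-**>-----
--**-----
---------
gen 30: ---------
---------
---------
---**----
--*--*---
-**^-*---
-**------
--**-----
---------
gen 31: ---------
---------
---------
---**----
--*--*---
-*<--*---
-**------
--**-----
---------
gen 32: ---------
---------
---------
---**----
--*--*---
-*---*---
-*v------
--**-----
---------
gen 33: ---------
---------
---------
---**----
--*--*---
-*---*---
-*->-----
--**-----
---------
gen 34: ---------
---------
---------
---**----
--*--*---
-*---*---
-*-*-----
--*v-----
---------
gen 35: ---------
---------
---------
---**----
--*--*---
-*---*---
-*-*-----
--*->----
---------
gen 36: ---------
---------
---------
---**----
--*--*---
-*---*---
-*-*-----
--*-*----
----v----
gen 37: ---------
---------
---------
---**----
--*--*---
-*---*---
-*-*-----
--*-*----
---<*----
gen 38: ---------
---------
---------
---**----
--*--*---
-*---*---
-*-*-----
--*^*----
---**----
gen 39: ---------
---------
---------
---**----
--*--*---
-*---*---
-*-*-----
--**>----
---**----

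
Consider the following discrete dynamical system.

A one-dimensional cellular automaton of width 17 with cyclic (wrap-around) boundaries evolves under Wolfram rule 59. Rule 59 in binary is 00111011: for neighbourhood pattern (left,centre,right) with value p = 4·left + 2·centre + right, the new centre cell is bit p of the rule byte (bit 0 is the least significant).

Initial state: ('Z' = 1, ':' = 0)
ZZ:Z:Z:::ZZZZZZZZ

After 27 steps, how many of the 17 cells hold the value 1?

gen 0: ZZ:Z:Z:::ZZZZZZZZ
gen 1: ::Z:Z:ZZZZ:::::::
gen 2: ZZ:Z:ZZ:::ZZZZZZZ
gen 3: ::Z:ZZ:ZZZZ::::::
gen 4: ZZ:ZZ:ZZ:::ZZZZZZ
gen 5: ::ZZ:ZZ:ZZZZ:::::
gen 6: ZZZ:ZZ:ZZ:::ZZZZZ
gen 7: :::ZZ:ZZ:ZZZZ::::
gen 8: ZZZZ:ZZ:ZZ:::ZZZZ
gen 9: ::::ZZ:ZZ:ZZZZ:::
gen 10: ZZZZZ:ZZ:ZZ:::ZZZ
gen 11: :::::ZZ:ZZ:ZZZZ::
gen 12: ZZZZZZ:ZZ:ZZ:::ZZ
gen 13: ::::::ZZ:ZZ:ZZZZ:
gen 14: ZZZZZZZ:ZZ:ZZ:::Z
gen 15: :::::::ZZ:ZZ:ZZZZ
gen 16: ZZZZZZZZ:ZZ:ZZ:::
gen 17: Z:::::::ZZ:ZZ:ZZZ
gen 18: :ZZZZZZZZ:ZZ:ZZ::
gen 19: ZZ:::::::ZZ:ZZ:ZZ
gen 20: ::ZZZZZZZZ:ZZ:ZZ:
gen 21: ZZZ:::::::ZZ:ZZ:Z
gen 22: :::ZZZZZZZZ:ZZ:ZZ
gen 23: ZZZZ:::::::ZZ:ZZ:
gen 24: Z:::ZZZZZZZZ:ZZ:Z
gen 25: :ZZZZ:::::::ZZ:ZZ
gen 26: ZZ:::ZZZZZZZZ:ZZ:
gen 27: Z:ZZZZ:::::::ZZ:Z

8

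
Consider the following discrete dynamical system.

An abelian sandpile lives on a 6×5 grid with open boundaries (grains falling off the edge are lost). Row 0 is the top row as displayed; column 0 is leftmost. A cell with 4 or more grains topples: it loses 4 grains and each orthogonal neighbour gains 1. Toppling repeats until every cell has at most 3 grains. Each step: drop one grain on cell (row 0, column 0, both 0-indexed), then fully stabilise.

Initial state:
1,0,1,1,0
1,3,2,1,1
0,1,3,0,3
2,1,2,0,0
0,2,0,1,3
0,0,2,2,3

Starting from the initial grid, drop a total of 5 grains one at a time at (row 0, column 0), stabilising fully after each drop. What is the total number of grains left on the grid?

k=0  1,0,1,1,0
1,3,2,1,1
0,1,3,0,3
2,1,2,0,0
0,2,0,1,3
0,0,2,2,3
k=1  2,0,1,1,0
1,3,2,1,1
0,1,3,0,3
2,1,2,0,0
0,2,0,1,3
0,0,2,2,3
k=2  3,0,1,1,0
1,3,2,1,1
0,1,3,0,3
2,1,2,0,0
0,2,0,1,3
0,0,2,2,3
k=3  0,1,1,1,0
2,3,2,1,1
0,1,3,0,3
2,1,2,0,0
0,2,0,1,3
0,0,2,2,3
k=4  1,1,1,1,0
2,3,2,1,1
0,1,3,0,3
2,1,2,0,0
0,2,0,1,3
0,0,2,2,3
k=5  2,1,1,1,0
2,3,2,1,1
0,1,3,0,3
2,1,2,0,0
0,2,0,1,3
0,0,2,2,3

39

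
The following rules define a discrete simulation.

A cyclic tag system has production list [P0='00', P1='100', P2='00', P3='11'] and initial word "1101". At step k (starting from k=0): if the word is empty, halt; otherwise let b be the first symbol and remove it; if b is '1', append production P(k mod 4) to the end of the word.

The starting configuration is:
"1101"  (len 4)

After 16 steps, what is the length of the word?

5

gen 0: "1101"  (len 4)
gen 1: "10100"  (len 5)
gen 2: "0100100"  (len 7)
gen 3: "100100"  (len 6)
gen 4: "0010011"  (len 7)
gen 5: "010011"  (len 6)
gen 6: "10011"  (len 5)
gen 7: "001100"  (len 6)
gen 8: "01100"  (len 5)
gen 9: "1100"  (len 4)
gen 10: "100100"  (len 6)
gen 11: "0010000"  (len 7)
gen 12: "010000"  (len 6)
gen 13: "10000"  (len 5)
gen 14: "0000100"  (len 7)
gen 15: "000100"  (len 6)
gen 16: "00100"  (len 5)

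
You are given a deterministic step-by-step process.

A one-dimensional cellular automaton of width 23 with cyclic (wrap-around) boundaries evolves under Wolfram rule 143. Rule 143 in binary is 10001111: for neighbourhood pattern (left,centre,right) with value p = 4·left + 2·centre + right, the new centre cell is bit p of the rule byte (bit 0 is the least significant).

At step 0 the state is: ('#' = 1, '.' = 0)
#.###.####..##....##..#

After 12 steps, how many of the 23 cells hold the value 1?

t=0: #.###.####..##....##..#
t=1: ..##..###..##..####..##
t=2: .##..###..##..####..##.
t=3: ##..###..##..####..##..
t=4: #..###..##..####..##..#
t=5: ..###..##..####..##..##
t=6: .###..##..####..##..##.
t=7: ###..##..####..##..##..
t=8: ##..##..####..##..##..#
t=9: #..##..####..##..##..##
t=10: ..##..####..##..##..###
t=11: .##..####..##..##..###.
t=12: ##..####..##..##..###..

13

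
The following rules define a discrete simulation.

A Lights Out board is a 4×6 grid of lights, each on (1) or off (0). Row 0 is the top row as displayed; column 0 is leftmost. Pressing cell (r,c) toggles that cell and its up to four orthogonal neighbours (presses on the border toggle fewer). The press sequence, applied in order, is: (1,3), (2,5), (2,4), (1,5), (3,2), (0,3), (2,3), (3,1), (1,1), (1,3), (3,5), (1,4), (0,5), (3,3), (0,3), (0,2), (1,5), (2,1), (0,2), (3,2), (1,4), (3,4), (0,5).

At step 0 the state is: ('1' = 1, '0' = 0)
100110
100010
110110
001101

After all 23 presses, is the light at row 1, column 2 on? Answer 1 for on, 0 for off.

1

t=0: 100110
100010
110110
001101
t=1: 100010
101100
110010
001101
t=2: 100010
101101
110001
001100
t=3: 100010
101111
110110
001110
t=4: 100011
101100
110111
001110
t=5: 100011
101100
111111
010010
t=6: 101101
101000
111111
010010
t=7: 101101
101100
110001
010110
t=8: 101101
101100
100001
101110
t=9: 111101
010100
110001
101110
t=10: 111001
011010
110101
101110
t=11: 111001
011010
110100
101101
t=12: 111011
011101
110110
101101
t=13: 111000
011100
110110
101101
t=14: 111000
011100
110010
100011
t=15: 110110
011000
110010
100011
t=16: 101010
010000
110010
100011
t=17: 101011
010011
110011
100011
t=18: 101011
000011
001011
110011
t=19: 110111
001011
001011
110011
t=20: 110111
001011
000011
101111
t=21: 110101
001100
000001
101111
t=22: 110101
001100
000011
101000
t=23: 110110
001101
000011
101000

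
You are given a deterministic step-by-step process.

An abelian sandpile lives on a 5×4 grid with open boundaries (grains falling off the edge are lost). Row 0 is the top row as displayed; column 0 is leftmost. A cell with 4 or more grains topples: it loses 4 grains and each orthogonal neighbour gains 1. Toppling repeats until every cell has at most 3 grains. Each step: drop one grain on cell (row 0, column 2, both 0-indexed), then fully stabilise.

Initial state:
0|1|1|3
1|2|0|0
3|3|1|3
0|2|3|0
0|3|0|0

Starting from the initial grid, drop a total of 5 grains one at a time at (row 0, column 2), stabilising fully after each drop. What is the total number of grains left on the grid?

k=0  0|1|1|3
1|2|0|0
3|3|1|3
0|2|3|0
0|3|0|0
k=1  0|1|2|3
1|2|0|0
3|3|1|3
0|2|3|0
0|3|0|0
k=2  0|1|3|3
1|2|0|0
3|3|1|3
0|2|3|0
0|3|0|0
k=3  0|2|1|0
1|2|1|1
3|3|1|3
0|2|3|0
0|3|0|0
k=4  0|2|2|0
1|2|1|1
3|3|1|3
0|2|3|0
0|3|0|0
k=5  0|2|3|0
1|2|1|1
3|3|1|3
0|2|3|0
0|3|0|0

28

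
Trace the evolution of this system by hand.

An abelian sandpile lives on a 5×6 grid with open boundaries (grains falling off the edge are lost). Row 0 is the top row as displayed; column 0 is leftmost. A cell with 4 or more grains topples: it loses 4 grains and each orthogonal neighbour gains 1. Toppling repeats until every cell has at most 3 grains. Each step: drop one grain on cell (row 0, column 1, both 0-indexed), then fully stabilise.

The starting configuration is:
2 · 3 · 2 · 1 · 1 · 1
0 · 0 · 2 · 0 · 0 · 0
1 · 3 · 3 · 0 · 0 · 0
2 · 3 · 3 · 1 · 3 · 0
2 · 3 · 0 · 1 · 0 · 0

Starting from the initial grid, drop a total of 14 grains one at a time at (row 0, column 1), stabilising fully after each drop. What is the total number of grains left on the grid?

k=0  2 · 3 · 2 · 1 · 1 · 1
0 · 0 · 2 · 0 · 0 · 0
1 · 3 · 3 · 0 · 0 · 0
2 · 3 · 3 · 1 · 3 · 0
2 · 3 · 0 · 1 · 0 · 0
k=1  3 · 0 · 3 · 1 · 1 · 1
0 · 1 · 2 · 0 · 0 · 0
1 · 3 · 3 · 0 · 0 · 0
2 · 3 · 3 · 1 · 3 · 0
2 · 3 · 0 · 1 · 0 · 0
k=2  3 · 1 · 3 · 1 · 1 · 1
0 · 1 · 2 · 0 · 0 · 0
1 · 3 · 3 · 0 · 0 · 0
2 · 3 · 3 · 1 · 3 · 0
2 · 3 · 0 · 1 · 0 · 0
k=3  3 · 2 · 3 · 1 · 1 · 1
0 · 1 · 2 · 0 · 0 · 0
1 · 3 · 3 · 0 · 0 · 0
2 · 3 · 3 · 1 · 3 · 0
2 · 3 · 0 · 1 · 0 · 0
k=4  3 · 3 · 3 · 1 · 1 · 1
0 · 1 · 2 · 0 · 0 · 0
1 · 3 · 3 · 0 · 0 · 0
2 · 3 · 3 · 1 · 3 · 0
2 · 3 · 0 · 1 · 0 · 0
k=5  0 · 2 · 0 · 2 · 1 · 1
1 · 2 · 3 · 0 · 0 · 0
1 · 3 · 3 · 0 · 0 · 0
2 · 3 · 3 · 1 · 3 · 0
2 · 3 · 0 · 1 · 0 · 0
k=6  0 · 3 · 0 · 2 · 1 · 1
1 · 2 · 3 · 0 · 0 · 0
1 · 3 · 3 · 0 · 0 · 0
2 · 3 · 3 · 1 · 3 · 0
2 · 3 · 0 · 1 · 0 · 0
k=7  1 · 0 · 1 · 2 · 1 · 1
1 · 3 · 3 · 0 · 0 · 0
1 · 3 · 3 · 0 · 0 · 0
2 · 3 · 3 · 1 · 3 · 0
2 · 3 · 0 · 1 · 0 · 0
k=8  1 · 1 · 1 · 2 · 1 · 1
1 · 3 · 3 · 0 · 0 · 0
1 · 3 · 3 · 0 · 0 · 0
2 · 3 · 3 · 1 · 3 · 0
2 · 3 · 0 · 1 · 0 · 0
k=9  1 · 2 · 1 · 2 · 1 · 1
1 · 3 · 3 · 0 · 0 · 0
1 · 3 · 3 · 0 · 0 · 0
2 · 3 · 3 · 1 · 3 · 0
2 · 3 · 0 · 1 · 0 · 0
k=10  1 · 3 · 1 · 2 · 1 · 1
1 · 3 · 3 · 0 · 0 · 0
1 · 3 · 3 · 0 · 0 · 0
2 · 3 · 3 · 1 · 3 · 0
2 · 3 · 0 · 1 · 0 · 0
k=11  2 · 1 · 3 · 2 · 1 · 1
2 · 2 · 1 · 1 · 0 · 0
2 · 2 · 2 · 1 · 0 · 0
3 · 2 · 1 · 2 · 3 · 0
3 · 0 · 2 · 1 · 0 · 0
k=12  2 · 2 · 3 · 2 · 1 · 1
2 · 2 · 1 · 1 · 0 · 0
2 · 2 · 2 · 1 · 0 · 0
3 · 2 · 1 · 2 · 3 · 0
3 · 0 · 2 · 1 · 0 · 0
k=13  2 · 3 · 3 · 2 · 1 · 1
2 · 2 · 1 · 1 · 0 · 0
2 · 2 · 2 · 1 · 0 · 0
3 · 2 · 1 · 2 · 3 · 0
3 · 0 · 2 · 1 · 0 · 0
k=14  3 · 1 · 0 · 3 · 1 · 1
2 · 3 · 2 · 1 · 0 · 0
2 · 2 · 2 · 1 · 0 · 0
3 · 2 · 1 · 2 · 3 · 0
3 · 0 · 2 · 1 · 0 · 0

41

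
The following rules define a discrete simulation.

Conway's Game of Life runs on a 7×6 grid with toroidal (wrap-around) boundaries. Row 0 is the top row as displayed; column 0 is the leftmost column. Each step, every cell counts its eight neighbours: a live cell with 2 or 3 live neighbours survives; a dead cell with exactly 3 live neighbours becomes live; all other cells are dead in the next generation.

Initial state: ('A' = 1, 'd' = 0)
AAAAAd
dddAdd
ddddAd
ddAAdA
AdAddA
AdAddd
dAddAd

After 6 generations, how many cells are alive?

k=0  AAAAAd
dddAdd
ddddAd
ddAAdA
AdAddA
AdAddd
dAddAd
k=1  AAddAA
dAdddA
ddAdAd
AAAAdA
AdAdAA
AdAAdd
ddddAd
k=2  dAddAd
dAAAdd
ddddAd
dddddd
dddddd
AdAddd
ddAdAd
k=3  dAddAd
dAAAAd
ddAAdd
dddddd
dddddd
dAdAdd
ddAddA
k=4  AAddAA
dAddAd
dAddAd
dddddd
dddddd
ddAddd
AAAAAd
k=5  dddddd
dAAAAd
dddddd
dddddd
dddddd
ddAddd
ddddAd
k=6  ddAdAd
ddAAdd
ddAAdd
dddddd
dddddd
dddddd
dddddd

6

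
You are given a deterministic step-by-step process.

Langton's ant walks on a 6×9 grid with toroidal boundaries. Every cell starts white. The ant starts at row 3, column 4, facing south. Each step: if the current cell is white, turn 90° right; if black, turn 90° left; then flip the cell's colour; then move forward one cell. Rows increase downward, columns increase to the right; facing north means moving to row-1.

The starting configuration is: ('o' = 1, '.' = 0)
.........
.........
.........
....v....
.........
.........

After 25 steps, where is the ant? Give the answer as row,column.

gen 0: .........
.........
.........
....v....
.........
.........
gen 1: .........
.........
.........
...<o....
.........
.........
gen 2: .........
.........
...^.....
...oo....
.........
.........
gen 3: .........
.........
...o>....
...oo....
.........
.........
gen 4: .........
.........
...oo....
...ov....
.........
.........
gen 5: .........
.........
...oo....
...o.>...
.........
.........
gen 6: .........
.........
...oo....
...o.o...
.....v...
.........
gen 7: .........
.........
...oo....
...o.o...
....<o...
.........
gen 8: .........
.........
...oo....
...o^o...
....oo...
.........
gen 9: .........
.........
...oo....
...oo>...
....oo...
.........
gen 10: .........
.........
...oo^...
...oo....
....oo...
.........
gen 11: .........
.........
...ooo>..
...oo....
....oo...
.........
gen 12: .........
.........
...oooo..
...oo.v..
....oo...
.........
gen 13: .........
.........
...oooo..
...oo<o..
....oo...
.........
gen 14: .........
.........
...oo^o..
...oooo..
....oo...
.........
gen 15: .........
.........
...o<.o..
...oooo..
....oo...
.........
gen 16: .........
.........
...o..o..
...ovoo..
....oo...
.........
gen 17: .........
.........
...o..o..
...o.>o..
....oo...
.........
gen 18: .........
.........
...o.^o..
...o..o..
....oo...
.........
gen 19: .........
.........
...o.o>..
...o..o..
....oo...
.........
gen 20: .........
......^..
...o.o...
...o..o..
....oo...
.........
gen 21: .........
......o>.
...o.o...
...o..o..
....oo...
.........
gen 22: .........
......oo.
...o.o.v.
...o..o..
....oo...
.........
gen 23: .........
......oo.
...o.o<o.
...o..o..
....oo...
.........
gen 24: .........
......^o.
...o.ooo.
...o..o..
....oo...
.........
gen 25: .........
.....<.o.
...o.ooo.
...o..o..
....oo...
.........

1,5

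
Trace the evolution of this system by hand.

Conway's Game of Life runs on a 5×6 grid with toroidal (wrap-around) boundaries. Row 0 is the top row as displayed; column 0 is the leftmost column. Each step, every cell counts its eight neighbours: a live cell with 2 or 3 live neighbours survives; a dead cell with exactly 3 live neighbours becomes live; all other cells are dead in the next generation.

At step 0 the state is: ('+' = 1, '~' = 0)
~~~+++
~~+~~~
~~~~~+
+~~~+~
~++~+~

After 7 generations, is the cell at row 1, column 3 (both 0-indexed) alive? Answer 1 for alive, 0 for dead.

0

k=0  ~~~+++
~~+~~~
~~~~~+
+~~~+~
~++~+~
k=1  ~+~~++
~~~+~+
~~~~~+
++~++~
+++~~~
k=2  ~+~+++
~~~~~+
~~++~+
~~~++~
~~~~~~
k=3  +~~~++
~~~~~+
~~++~+
~~+++~
~~+~~+
k=4  +~~~+~
~~~+~~
~~+~~+
~+~~~+
+++~~~
k=5  +~++~+
~~~+++
+~+~+~
~~~~~+
~~+~~~
k=6  +++~~+
~~~~~~
+~~~~~
~+~+~+
++++++
k=7  ~~~~~~
~~~~~+
+~~~~~
~~~+~~
~~~~~~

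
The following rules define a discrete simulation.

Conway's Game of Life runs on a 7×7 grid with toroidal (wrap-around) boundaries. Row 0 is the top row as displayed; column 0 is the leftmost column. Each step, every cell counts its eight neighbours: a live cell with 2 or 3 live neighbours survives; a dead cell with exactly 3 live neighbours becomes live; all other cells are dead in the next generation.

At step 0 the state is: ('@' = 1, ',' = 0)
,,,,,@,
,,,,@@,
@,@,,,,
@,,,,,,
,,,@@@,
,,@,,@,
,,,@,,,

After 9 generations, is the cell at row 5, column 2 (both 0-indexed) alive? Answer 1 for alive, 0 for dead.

gen 0: ,,,,,@,
,,,,@@,
@,@,,,,
@,,,,,,
,,,@@@,
,,@,,@,
,,,@,,,
gen 1: ,,,,,@,
,,,,@@@
,@,,,,@
,@,@@,@
,,,@@@@
,,@,,@,
,,,,@,,
gen 2: ,,,,,,@
@,,,@,@
,,@@,,@
,,,@,,@
@,,,,,@
,,,,,,@
,,,,@@,
gen 3: @,,,@,@
@,,@,,@
,,@@@,@
,,@@,@@
@,,,,@@
@,,,,,@
,,,,,@@
gen 4: ,,,,@,,
,@@,,,,
,@,,,,,
,@@,,,,
,@,,@,,
,,,,,,,
,,,,,,,
gen 5: ,,,,,,,
,@@,,,,
@,,,,,,
@@@,,,,
,@@,,,,
,,,,,,,
,,,,,,,
gen 6: ,,,,,,,
,@,,,,,
@,,,,,,
@,@,,,,
@,@,,,,
,,,,,,,
,,,,,,,
gen 7: ,,,,,,,
,,,,,,,
@,,,,,,
@,,,,,@
,,,,,,,
,,,,,,,
,,,,,,,
gen 8: ,,,,,,,
,,,,,,,
@,,,,,@
@,,,,,@
,,,,,,,
,,,,,,,
,,,,,,,
gen 9: ,,,,,,,
,,,,,,,
@,,,,,@
@,,,,,@
,,,,,,,
,,,,,,,
,,,,,,,

0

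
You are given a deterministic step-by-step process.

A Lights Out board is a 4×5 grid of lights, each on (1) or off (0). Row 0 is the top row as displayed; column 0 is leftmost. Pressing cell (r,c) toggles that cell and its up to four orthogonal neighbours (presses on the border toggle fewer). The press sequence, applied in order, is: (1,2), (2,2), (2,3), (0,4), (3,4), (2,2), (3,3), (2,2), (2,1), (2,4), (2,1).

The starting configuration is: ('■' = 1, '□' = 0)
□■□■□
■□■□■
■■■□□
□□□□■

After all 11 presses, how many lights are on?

10

step 0: □■□■□
■□■□■
■■■□□
□□□□■
step 1: □■■■□
■■□■■
■■□□□
□□□□■
step 2: □■■■□
■■■■■
■□■■□
□□■□■
step 3: □■■■□
■■■□■
■□□□■
□□■■■
step 4: □■■□■
■■■□□
■□□□■
□□■■■
step 5: □■■□■
■■■□□
■□□□□
□□■□□
step 6: □■■□■
■■□□□
■■■■□
□□□□□
step 7: □■■□■
■■□□□
■■■□□
□□■■■
step 8: □■■□■
■■■□□
■□□■□
□□□■■
step 9: □■■□■
■□■□□
□■■■□
□■□■■
step 10: □■■□■
■□■□■
□■■□■
□■□■□
step 11: □■■□■
■■■□■
■□□□■
□□□■□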